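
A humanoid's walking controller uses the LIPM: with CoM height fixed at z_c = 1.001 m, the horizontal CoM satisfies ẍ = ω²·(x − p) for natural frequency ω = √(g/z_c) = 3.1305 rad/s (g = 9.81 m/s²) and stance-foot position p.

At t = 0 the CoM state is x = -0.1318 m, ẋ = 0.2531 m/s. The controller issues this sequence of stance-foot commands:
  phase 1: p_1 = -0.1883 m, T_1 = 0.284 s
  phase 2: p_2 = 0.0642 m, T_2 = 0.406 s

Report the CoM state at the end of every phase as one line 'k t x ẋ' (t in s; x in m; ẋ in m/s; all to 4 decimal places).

1 0.2840 -0.0262 0.5387
2 0.6900 0.1729 0.5708

phase 1: p=-0.1883, T=0.284, ωT=0.889062, cosh=1.421944, sinh=1.010903; start (x,ẋ)=(-0.131800, 0.253100) → end (x,ẋ)=(-0.026229, 0.538696)
phase 2: p=0.0642, T=0.406, ωT=1.270983, cosh=1.922455, sinh=1.641899; start (x,ẋ)=(-0.026229, 0.538696) → end (x,ẋ)=(0.172892, 0.570816)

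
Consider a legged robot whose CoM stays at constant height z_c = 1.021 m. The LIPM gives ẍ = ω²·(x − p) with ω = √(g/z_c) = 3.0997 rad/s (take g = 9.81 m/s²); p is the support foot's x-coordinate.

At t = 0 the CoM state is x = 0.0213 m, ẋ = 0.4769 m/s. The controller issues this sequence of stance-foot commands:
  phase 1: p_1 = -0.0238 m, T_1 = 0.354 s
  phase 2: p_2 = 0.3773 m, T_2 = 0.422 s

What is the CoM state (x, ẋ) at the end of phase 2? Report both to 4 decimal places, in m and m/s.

x = 0.6788, ẋ = 1.3010

phase 1: p=-0.0238, T=0.354, ωT=1.097294, cosh=1.664910, sinh=1.331137; start (x,ẋ)=(0.021300, 0.476900) → end (x,ẋ)=(0.256088, 0.980084)
phase 2: p=0.3773, T=0.422, ωT=1.308073, cosh=1.984690, sinh=1.714350; start (x,ẋ)=(0.256088, 0.980084) → end (x,ẋ)=(0.678786, 1.301044)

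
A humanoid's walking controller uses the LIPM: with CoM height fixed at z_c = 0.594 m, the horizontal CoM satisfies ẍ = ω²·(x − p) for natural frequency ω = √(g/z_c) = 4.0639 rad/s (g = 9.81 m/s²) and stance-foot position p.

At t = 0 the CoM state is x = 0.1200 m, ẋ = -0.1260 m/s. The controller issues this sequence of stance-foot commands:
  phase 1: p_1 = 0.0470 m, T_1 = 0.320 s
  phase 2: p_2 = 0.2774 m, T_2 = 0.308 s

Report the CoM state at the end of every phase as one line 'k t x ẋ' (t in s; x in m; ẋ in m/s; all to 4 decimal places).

1 0.3200 0.1382 0.2557
2 0.6280 0.1152 -0.4242

phase 1: p=0.0470, T=0.320, ωT=1.300448, cosh=1.971675, sinh=1.699266; start (x,ẋ)=(0.120000, -0.126000) → end (x,ẋ)=(0.138247, 0.255681)
phase 2: p=0.2774, T=0.308, ωT=1.251681, cosh=1.891120, sinh=1.605096; start (x,ẋ)=(0.138247, 0.255681) → end (x,ẋ)=(0.115230, -0.424164)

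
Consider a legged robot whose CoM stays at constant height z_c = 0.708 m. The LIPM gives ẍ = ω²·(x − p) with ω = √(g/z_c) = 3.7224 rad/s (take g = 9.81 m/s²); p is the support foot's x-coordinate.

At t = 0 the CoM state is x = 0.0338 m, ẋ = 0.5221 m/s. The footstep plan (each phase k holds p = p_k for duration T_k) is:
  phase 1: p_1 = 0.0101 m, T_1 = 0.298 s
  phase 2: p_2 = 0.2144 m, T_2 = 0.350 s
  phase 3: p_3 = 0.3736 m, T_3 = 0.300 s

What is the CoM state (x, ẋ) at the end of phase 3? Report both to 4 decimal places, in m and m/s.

phase 1: p=0.0101, T=0.298, ωT=1.109275, cosh=1.680979, sinh=1.351181; start (x,ẋ)=(0.033800, 0.522100) → end (x,ẋ)=(0.239454, 0.996841)
phase 2: p=0.2144, T=0.350, ωT=1.302840, cosh=1.975746, sinh=1.703987; start (x,ẋ)=(0.239454, 0.996841) → end (x,ẋ)=(0.720221, 2.128424)
phase 3: p=0.3736, T=0.300, ωT=1.116720, cosh=1.691085, sinh=1.363733; start (x,ẋ)=(0.720221, 2.128424) → end (x,ẋ)=(1.739532, 5.358918)

x = 1.7395, ẋ = 5.3589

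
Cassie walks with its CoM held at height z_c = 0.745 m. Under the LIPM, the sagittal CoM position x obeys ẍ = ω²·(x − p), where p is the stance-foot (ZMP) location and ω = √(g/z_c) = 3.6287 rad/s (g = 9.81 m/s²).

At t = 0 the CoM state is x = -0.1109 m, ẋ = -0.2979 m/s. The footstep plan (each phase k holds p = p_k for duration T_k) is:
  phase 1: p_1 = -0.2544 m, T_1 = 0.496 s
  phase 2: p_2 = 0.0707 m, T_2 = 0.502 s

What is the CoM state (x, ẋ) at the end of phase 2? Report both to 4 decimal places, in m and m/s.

phase 1: p=-0.2544, T=0.496, ωT=1.799835, cosh=3.106988, sinh=2.941662; start (x,ẋ)=(-0.110900, -0.297900) → end (x,ẋ)=(-0.050044, 0.606206)
phase 2: p=0.0707, T=0.502, ωT=1.821607, cosh=3.171776, sinh=3.010011; start (x,ẋ)=(-0.050044, 0.606206) → end (x,ẋ)=(0.190574, 0.603927)

x = 0.1906, ẋ = 0.6039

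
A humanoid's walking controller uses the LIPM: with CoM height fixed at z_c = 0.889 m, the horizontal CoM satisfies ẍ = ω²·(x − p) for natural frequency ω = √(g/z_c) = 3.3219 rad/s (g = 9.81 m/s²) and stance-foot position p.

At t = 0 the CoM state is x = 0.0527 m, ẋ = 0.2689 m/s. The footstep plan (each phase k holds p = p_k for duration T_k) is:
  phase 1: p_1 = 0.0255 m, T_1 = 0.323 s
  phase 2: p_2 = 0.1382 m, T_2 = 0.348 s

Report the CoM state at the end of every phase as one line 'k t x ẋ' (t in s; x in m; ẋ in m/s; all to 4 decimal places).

1 0.3230 0.1744 0.5558
2 0.6710 0.4409 1.1426

phase 1: p=0.0255, T=0.323, ωT=1.072974, cosh=1.633026, sinh=1.291036; start (x,ẋ)=(0.052700, 0.268900) → end (x,ẋ)=(0.174425, 0.555773)
phase 2: p=0.1382, T=0.348, ωT=1.156021, cosh=1.746001, sinh=1.431265; start (x,ẋ)=(0.174425, 0.555773) → end (x,ẋ)=(0.440907, 1.142611)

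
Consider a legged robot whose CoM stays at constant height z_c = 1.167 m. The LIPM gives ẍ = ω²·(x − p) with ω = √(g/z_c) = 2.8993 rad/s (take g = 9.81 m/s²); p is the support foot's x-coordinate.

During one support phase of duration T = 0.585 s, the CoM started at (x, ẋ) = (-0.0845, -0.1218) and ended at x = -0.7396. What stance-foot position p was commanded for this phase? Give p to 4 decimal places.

p = 0.2150

ωT = 2.8993·0.585 = 1.696090; cosh(ωT) = 2.817994, sinh(ωT) = 2.634595
x(T) = p + (x₀−p)·cosh(ωT) + (ẋ₀/ω)·sinh(ωT) ⇒ p·(1 − cosh) = x(T) − x₀·cosh − (ẋ₀/ω)·sinh
numerator   = -0.7396 − (-0.0845)·2.817994 − (-0.1218/2.8993)·2.634595 = -0.390800
denominator = 1 − 2.817994 = -1.817994
p = -0.390800 / -1.817994 = 0.2150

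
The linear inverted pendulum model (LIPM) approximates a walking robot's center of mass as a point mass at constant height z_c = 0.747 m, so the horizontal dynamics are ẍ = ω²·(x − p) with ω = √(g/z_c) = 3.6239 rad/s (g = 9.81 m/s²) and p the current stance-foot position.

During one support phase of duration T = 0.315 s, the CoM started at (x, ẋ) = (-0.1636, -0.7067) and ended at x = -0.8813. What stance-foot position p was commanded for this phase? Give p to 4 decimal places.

ωT = 3.6239·0.315 = 1.141528; cosh(ωT) = 1.725441, sinh(ωT) = 1.406110
x(T) = p + (x₀−p)·cosh(ωT) + (ẋ₀/ω)·sinh(ωT) ⇒ p·(1 − cosh) = x(T) − x₀·cosh − (ẋ₀/ω)·sinh
numerator   = -0.8813 − (-0.1636)·1.725441 − (-0.7067/3.6239)·1.406110 = -0.324811
denominator = 1 − 1.725441 = -0.725441
p = -0.324811 / -0.725441 = 0.4477

p = 0.4477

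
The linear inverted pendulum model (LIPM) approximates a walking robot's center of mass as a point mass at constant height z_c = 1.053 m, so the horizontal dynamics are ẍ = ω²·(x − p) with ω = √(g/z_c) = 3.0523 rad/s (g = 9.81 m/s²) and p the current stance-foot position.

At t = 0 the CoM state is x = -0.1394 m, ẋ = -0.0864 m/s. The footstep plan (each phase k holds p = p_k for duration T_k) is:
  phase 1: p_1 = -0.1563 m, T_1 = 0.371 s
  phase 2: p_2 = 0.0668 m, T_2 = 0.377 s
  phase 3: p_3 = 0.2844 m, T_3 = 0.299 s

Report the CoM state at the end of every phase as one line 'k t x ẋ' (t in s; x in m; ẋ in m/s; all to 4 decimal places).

1 0.3710 -0.1667 -0.0763
2 0.7480 -0.3747 -1.1461
3 1.0470 -1.0610 -3.7591

phase 1: p=-0.1563, T=0.371, ωT=1.132403, cosh=1.712682, sinh=1.390424; start (x,ẋ)=(-0.139400, -0.086400) → end (x,ẋ)=(-0.166714, -0.076252)
phase 2: p=0.0668, T=0.377, ωT=1.150717, cosh=1.738434, sinh=1.422024; start (x,ẋ)=(-0.166714, -0.076252) → end (x,ẋ)=(-0.374673, -1.146113)
phase 3: p=0.2844, T=0.299, ωT=0.912638, cosh=1.446174, sinh=1.044710; start (x,ẋ)=(-0.374673, -1.146113) → end (x,ẋ)=(-1.061014, -3.759111)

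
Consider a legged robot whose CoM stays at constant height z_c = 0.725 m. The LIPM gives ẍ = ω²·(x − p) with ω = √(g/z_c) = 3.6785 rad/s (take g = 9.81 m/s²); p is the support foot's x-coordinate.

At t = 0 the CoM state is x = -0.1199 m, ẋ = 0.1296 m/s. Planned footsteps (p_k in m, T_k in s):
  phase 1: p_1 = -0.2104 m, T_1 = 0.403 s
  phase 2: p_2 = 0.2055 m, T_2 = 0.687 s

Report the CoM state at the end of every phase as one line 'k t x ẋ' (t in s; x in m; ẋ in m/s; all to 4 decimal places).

phase 1: p=-0.2104, T=0.403, ωT=1.482436, cosh=2.315371, sinh=2.088287; start (x,ẋ)=(-0.119900, 0.129600) → end (x,ẋ)=(0.072715, 0.995272)
phase 2: p=0.2055, T=0.687, ωT=2.527130, cosh=6.298705, sinh=6.218817; start (x,ẋ)=(0.072715, 0.995272) → end (x,ẋ)=(1.051718, 3.231345)

1 0.4030 0.0727 0.9953
2 1.0900 1.0517 3.2313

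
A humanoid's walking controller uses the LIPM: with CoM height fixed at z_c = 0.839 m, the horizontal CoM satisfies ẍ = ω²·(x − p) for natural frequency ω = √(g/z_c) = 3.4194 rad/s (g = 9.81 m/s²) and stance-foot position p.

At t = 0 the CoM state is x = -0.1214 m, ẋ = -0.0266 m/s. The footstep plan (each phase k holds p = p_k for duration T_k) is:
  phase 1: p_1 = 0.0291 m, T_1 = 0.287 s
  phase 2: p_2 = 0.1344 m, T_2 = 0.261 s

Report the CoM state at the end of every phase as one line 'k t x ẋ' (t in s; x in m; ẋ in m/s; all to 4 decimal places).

phase 1: p=0.0291, T=0.287, ωT=0.981368, cosh=1.521451, sinh=1.146653; start (x,ẋ)=(-0.121400, -0.026600) → end (x,ẋ)=(-0.208798, -0.630561)
phase 2: p=0.1344, T=0.261, ωT=0.892463, cosh=1.425391, sinh=1.015745; start (x,ẋ)=(-0.208798, -0.630561) → end (x,ẋ)=(-0.542102, -2.090805)

1 0.2870 -0.2088 -0.6306
2 0.5480 -0.5421 -2.0908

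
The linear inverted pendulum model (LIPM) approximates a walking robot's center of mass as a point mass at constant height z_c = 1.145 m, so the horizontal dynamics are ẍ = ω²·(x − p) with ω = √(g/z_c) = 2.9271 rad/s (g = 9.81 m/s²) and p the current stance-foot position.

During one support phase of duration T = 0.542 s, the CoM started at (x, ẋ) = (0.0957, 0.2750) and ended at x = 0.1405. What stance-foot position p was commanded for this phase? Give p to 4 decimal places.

ωT = 2.9271·0.542 = 1.586488; cosh(ωT) = 2.545601, sinh(ωT) = 2.340958
x(T) = p + (x₀−p)·cosh(ωT) + (ẋ₀/ω)·sinh(ωT) ⇒ p·(1 − cosh) = x(T) − x₀·cosh − (ẋ₀/ω)·sinh
numerator   = 0.1405 − (0.0957)·2.545601 − (0.2750/2.9271)·2.340958 = -0.323046
denominator = 1 − 2.545601 = -1.545601
p = -0.323046 / -1.545601 = 0.2090

p = 0.2090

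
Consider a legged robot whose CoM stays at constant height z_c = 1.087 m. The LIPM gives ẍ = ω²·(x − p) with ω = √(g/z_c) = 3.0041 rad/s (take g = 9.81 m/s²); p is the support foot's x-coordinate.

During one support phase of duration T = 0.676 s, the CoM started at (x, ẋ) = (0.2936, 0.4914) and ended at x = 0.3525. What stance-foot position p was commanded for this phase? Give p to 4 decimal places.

p = 0.4861

ωT = 3.0041·0.676 = 2.030772; cosh(ωT) = 3.875599, sinh(ωT) = 3.744365
x(T) = p + (x₀−p)·cosh(ωT) + (ẋ₀/ω)·sinh(ωT) ⇒ p·(1 − cosh) = x(T) − x₀·cosh − (ẋ₀/ω)·sinh
numerator   = 0.3525 − (0.2936)·3.875599 − (0.4914/3.0041)·3.744365 = -1.397866
denominator = 1 − 3.875599 = -2.875599
p = -1.397866 / -2.875599 = 0.4861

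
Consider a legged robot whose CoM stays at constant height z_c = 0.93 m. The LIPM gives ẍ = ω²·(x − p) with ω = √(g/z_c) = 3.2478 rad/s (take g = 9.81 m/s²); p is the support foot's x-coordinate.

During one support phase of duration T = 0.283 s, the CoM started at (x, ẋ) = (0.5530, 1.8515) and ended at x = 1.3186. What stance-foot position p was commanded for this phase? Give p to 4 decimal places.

ωT = 3.2478·0.283 = 0.919127; cosh(ωT) = 1.452984, sinh(ωT) = 1.054117
x(T) = p + (x₀−p)·cosh(ωT) + (ẋ₀/ω)·sinh(ωT) ⇒ p·(1 − cosh) = x(T) − x₀·cosh − (ẋ₀/ω)·sinh
numerator   = 1.3186 − (0.5530)·1.452984 − (1.8515/3.2478)·1.054117 = -0.085830
denominator = 1 − 1.452984 = -0.452984
p = -0.085830 / -0.452984 = 0.1895

p = 0.1895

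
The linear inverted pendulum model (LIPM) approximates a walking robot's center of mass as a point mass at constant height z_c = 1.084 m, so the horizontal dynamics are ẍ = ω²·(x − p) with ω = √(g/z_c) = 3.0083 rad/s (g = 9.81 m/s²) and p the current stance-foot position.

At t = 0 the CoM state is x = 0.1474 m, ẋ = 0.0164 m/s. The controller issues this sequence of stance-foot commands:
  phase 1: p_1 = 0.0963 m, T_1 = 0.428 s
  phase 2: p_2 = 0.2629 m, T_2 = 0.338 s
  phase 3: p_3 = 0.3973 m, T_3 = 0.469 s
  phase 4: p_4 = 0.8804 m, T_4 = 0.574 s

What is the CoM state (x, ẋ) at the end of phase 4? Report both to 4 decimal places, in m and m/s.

phase 1: p=0.0963, T=0.428, ωT=1.287552, cosh=1.949926, sinh=1.673980; start (x,ẋ)=(0.147400, 0.016400) → end (x,ẋ)=(0.205067, 0.289310)
phase 2: p=0.2629, T=0.338, ωT=1.016805, cosh=1.563049, sinh=1.201300; start (x,ẋ)=(0.205067, 0.289310) → end (x,ẋ)=(0.288034, 0.243205)
phase 3: p=0.3973, T=0.469, ωT=1.410893, cosh=2.171769, sinh=1.927844; start (x,ẋ)=(0.288034, 0.243205) → end (x,ẋ)=(0.315855, -0.105507)
phase 4: p=0.8804, T=0.574, ωT=1.726764, cosh=2.900145, sinh=2.722286; start (x,ẋ)=(0.315855, -0.105507) → end (x,ẋ)=(-0.852338, -4.929300)

x = -0.8523, ẋ = -4.9293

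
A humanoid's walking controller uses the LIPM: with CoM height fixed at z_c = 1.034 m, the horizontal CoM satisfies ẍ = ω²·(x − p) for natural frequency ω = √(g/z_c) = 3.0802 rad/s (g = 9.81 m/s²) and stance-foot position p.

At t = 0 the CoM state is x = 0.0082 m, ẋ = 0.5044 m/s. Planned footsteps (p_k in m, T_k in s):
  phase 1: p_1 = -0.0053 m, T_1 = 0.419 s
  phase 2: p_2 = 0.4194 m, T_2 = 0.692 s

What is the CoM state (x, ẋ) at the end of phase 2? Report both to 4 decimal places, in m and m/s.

phase 1: p=-0.0053, T=0.419, ωT=1.290604, cosh=1.955043, sinh=1.679938; start (x,ẋ)=(0.008200, 0.504400) → end (x,ẋ)=(0.296192, 1.055980)
phase 2: p=0.4194, T=0.692, ωT=2.131498, cosh=4.273072, sinh=4.154413; start (x,ẋ)=(0.296192, 1.055980) → end (x,ẋ)=(1.317175, 2.935661)

x = 1.3172, ẋ = 2.9357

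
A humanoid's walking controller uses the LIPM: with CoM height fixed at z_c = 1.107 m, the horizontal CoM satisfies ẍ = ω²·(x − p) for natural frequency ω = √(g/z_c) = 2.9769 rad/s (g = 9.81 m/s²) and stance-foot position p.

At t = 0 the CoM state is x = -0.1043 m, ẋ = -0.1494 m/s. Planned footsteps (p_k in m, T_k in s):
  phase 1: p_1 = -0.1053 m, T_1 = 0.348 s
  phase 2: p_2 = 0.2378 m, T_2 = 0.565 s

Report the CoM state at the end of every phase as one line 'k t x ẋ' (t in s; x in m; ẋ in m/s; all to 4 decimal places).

1 0.3480 -0.1655 -0.2333
2 0.9130 -1.0872 -3.7646

phase 1: p=-0.1053, T=0.348, ωT=1.035961, cosh=1.586349, sinh=1.231464; start (x,ẋ)=(-0.104300, -0.149400) → end (x,ẋ)=(-0.165516, -0.233335)
phase 2: p=0.2378, T=0.565, ωT=1.681948, cosh=2.781016, sinh=2.595005; start (x,ẋ)=(-0.165516, -0.233335) → end (x,ẋ)=(-1.087231, -3.764555)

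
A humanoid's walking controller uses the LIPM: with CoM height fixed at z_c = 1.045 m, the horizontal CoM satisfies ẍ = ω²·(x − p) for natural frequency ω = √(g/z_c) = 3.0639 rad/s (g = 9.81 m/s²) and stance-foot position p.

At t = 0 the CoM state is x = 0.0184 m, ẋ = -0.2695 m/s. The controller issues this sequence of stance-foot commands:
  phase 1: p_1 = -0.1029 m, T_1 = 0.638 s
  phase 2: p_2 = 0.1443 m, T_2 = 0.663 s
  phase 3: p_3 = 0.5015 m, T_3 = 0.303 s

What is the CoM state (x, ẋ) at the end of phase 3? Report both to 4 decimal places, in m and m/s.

x = -0.1399, ẋ = -1.4982

phase 1: p=-0.1029, T=0.638, ωT=1.954768, cosh=3.601940, sinh=3.460342; start (x,ẋ)=(0.018400, -0.269500) → end (x,ẋ)=(0.029644, 0.315317)
phase 2: p=0.1443, T=0.663, ωT=2.031366, cosh=3.877824, sinh=3.746668; start (x,ẋ)=(0.029644, 0.315317) → end (x,ẋ)=(0.085269, -0.093436)
phase 3: p=0.5015, T=0.303, ωT=0.928362, cosh=1.462780, sinh=1.067580; start (x,ẋ)=(0.085269, -0.093436) → end (x,ẋ)=(-0.139912, -1.498151)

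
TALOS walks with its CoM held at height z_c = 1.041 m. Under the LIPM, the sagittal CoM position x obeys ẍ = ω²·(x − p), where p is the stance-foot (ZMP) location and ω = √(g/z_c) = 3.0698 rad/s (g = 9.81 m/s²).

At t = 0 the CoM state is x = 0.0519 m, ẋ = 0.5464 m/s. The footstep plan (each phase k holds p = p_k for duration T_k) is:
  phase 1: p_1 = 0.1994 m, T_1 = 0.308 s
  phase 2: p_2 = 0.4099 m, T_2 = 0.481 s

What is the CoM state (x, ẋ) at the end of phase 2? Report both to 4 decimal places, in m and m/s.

x = 0.0825, ẋ = -0.7689

phase 1: p=0.1994, T=0.308, ωT=0.945498, cosh=1.481291, sinh=1.092805; start (x,ẋ)=(0.051900, 0.546400) → end (x,ẋ)=(0.175420, 0.314560)
phase 2: p=0.4099, T=0.481, ωT=1.476574, cosh=2.303170, sinh=2.074751; start (x,ẋ)=(0.175420, 0.314560) → end (x,ẋ)=(0.082451, -0.768933)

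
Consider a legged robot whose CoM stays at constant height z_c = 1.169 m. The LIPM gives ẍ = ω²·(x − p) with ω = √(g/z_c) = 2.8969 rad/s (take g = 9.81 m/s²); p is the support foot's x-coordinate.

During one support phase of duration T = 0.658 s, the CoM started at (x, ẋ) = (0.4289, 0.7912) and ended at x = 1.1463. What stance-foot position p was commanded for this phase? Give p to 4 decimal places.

ωT = 2.8969·0.658 = 1.906160; cosh(ωT) = 3.437929, sinh(ωT) = 3.289279
x(T) = p + (x₀−p)·cosh(ωT) + (ẋ₀/ω)·sinh(ωT) ⇒ p·(1 − cosh) = x(T) − x₀·cosh − (ẋ₀/ω)·sinh
numerator   = 1.1463 − (0.4289)·3.437929 − (0.7912/2.8969)·3.289279 = -1.226594
denominator = 1 − 3.437929 = -2.437929
p = -1.226594 / -2.437929 = 0.5031

p = 0.5031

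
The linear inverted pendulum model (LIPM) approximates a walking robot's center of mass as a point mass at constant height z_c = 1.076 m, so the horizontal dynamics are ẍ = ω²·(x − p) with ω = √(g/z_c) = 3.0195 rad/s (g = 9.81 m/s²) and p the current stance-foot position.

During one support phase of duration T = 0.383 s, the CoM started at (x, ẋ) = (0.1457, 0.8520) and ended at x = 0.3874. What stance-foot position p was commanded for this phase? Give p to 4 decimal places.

ωT = 3.0195·0.383 = 1.156468; cosh(ωT) = 1.746642, sinh(ωT) = 1.432046
x(T) = p + (x₀−p)·cosh(ωT) + (ẋ₀/ω)·sinh(ωT) ⇒ p·(1 − cosh) = x(T) − x₀·cosh − (ẋ₀/ω)·sinh
numerator   = 0.3874 − (0.1457)·1.746642 − (0.8520/3.0195)·1.432046 = -0.271160
denominator = 1 − 1.746642 = -0.746642
p = -0.271160 / -0.746642 = 0.3632

p = 0.3632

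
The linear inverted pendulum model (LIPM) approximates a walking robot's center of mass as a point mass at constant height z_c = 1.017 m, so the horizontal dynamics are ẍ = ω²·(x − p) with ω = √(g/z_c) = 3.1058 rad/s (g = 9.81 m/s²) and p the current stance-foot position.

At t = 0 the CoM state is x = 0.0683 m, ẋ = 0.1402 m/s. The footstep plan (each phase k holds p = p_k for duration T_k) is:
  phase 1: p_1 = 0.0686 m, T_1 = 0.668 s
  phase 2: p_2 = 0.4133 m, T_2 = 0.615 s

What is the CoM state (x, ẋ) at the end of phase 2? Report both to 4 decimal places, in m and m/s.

phase 1: p=0.0686, T=0.668, ωT=2.074674, cosh=4.043775, sinh=3.918178; start (x,ẋ)=(0.068300, 0.140200) → end (x,ẋ)=(0.244259, 0.563287)
phase 2: p=0.4133, T=0.615, ωT=1.910067, cosh=3.450806, sinh=3.302735; start (x,ẋ)=(0.244259, 0.563287) → end (x,ẋ)=(0.428975, 0.209829)

x = 0.4290, ẋ = 0.2098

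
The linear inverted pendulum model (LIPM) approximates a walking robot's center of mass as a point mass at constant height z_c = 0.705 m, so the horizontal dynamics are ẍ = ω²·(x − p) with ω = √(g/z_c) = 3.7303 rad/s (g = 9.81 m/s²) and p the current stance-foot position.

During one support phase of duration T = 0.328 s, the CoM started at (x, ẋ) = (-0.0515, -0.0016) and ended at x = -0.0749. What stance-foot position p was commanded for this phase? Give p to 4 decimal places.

p = -0.0246

ωT = 3.7303·0.328 = 1.223538; cosh(ωT) = 1.846691, sinh(ωT) = 1.552503
x(T) = p + (x₀−p)·cosh(ωT) + (ẋ₀/ω)·sinh(ωT) ⇒ p·(1 − cosh) = x(T) − x₀·cosh − (ẋ₀/ω)·sinh
numerator   = -0.0749 − (-0.0515)·1.846691 − (-0.0016/3.7303)·1.552503 = 0.020870
denominator = 1 − 1.846691 = -0.846691
p = 0.020870 / -0.846691 = -0.0246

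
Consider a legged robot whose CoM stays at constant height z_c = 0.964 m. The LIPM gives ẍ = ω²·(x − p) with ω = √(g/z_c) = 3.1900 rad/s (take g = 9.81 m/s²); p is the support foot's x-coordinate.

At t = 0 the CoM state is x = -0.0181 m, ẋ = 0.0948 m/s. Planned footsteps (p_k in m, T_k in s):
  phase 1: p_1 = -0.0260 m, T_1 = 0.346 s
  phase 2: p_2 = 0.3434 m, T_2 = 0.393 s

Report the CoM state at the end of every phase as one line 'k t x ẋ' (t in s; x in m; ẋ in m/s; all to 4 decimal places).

phase 1: p=-0.0260, T=0.346, ωT=1.103740, cosh=1.673526, sinh=1.341897; start (x,ẋ)=(-0.018100, 0.094800) → end (x,ẋ)=(0.027099, 0.192467)
phase 2: p=0.3434, T=0.393, ωT=1.253670, cosh=1.894316, sinh=1.608860; start (x,ẋ)=(0.027099, 0.192467) → end (x,ẋ)=(-0.158704, -1.258746)

1 0.3460 0.0271 0.1925
2 0.7390 -0.1587 -1.2587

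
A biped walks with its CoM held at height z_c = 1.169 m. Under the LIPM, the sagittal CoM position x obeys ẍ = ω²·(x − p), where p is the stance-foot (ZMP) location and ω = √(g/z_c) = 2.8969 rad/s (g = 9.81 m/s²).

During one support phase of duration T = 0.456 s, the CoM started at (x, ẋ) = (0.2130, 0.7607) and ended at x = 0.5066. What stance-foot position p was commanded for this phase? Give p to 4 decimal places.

ωT = 2.8969·0.456 = 1.320986; cosh(ωT) = 2.006994, sinh(ωT) = 1.740122
x(T) = p + (x₀−p)·cosh(ωT) + (ẋ₀/ω)·sinh(ωT) ⇒ p·(1 − cosh) = x(T) − x₀·cosh − (ẋ₀/ω)·sinh
numerator   = 0.5066 − (0.2130)·2.006994 − (0.7607/2.8969)·1.740122 = -0.377830
denominator = 1 − 2.006994 = -1.006994
p = -0.377830 / -1.006994 = 0.3752

p = 0.3752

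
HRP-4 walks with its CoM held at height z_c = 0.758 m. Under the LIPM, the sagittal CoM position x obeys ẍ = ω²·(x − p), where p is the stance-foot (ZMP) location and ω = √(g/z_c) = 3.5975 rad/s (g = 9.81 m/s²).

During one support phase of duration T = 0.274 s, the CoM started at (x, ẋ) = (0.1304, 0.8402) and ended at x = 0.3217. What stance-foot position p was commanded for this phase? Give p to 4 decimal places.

ωT = 3.5975·0.274 = 0.985715; cosh(ωT) = 1.526450, sinh(ωT) = 1.153277
x(T) = p + (x₀−p)·cosh(ωT) + (ẋ₀/ω)·sinh(ωT) ⇒ p·(1 − cosh) = x(T) − x₀·cosh − (ẋ₀/ω)·sinh
numerator   = 0.3217 − (0.1304)·1.526450 − (0.8402/3.5975)·1.153277 = -0.146698
denominator = 1 − 1.526450 = -0.526450
p = -0.146698 / -0.526450 = 0.2787

p = 0.2787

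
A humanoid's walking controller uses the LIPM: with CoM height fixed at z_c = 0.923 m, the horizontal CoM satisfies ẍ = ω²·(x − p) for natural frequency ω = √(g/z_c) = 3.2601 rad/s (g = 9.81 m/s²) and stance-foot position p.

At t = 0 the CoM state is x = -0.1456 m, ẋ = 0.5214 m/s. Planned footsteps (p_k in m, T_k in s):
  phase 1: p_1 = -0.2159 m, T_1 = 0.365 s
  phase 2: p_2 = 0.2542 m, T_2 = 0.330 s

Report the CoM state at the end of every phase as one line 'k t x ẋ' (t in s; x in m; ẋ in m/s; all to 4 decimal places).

phase 1: p=-0.2159, T=0.365, ωT=1.189936, cosh=1.795557, sinh=1.491316; start (x,ẋ)=(-0.145600, 0.521400) → end (x,ẋ)=(0.148839, 1.277990)
phase 2: p=0.2542, T=0.330, ωT=1.075833, cosh=1.636724, sinh=1.295711; start (x,ẋ)=(0.148839, 1.277990) → end (x,ẋ)=(0.589685, 1.646659)

1 0.3650 0.1488 1.2780
2 0.6950 0.5897 1.6467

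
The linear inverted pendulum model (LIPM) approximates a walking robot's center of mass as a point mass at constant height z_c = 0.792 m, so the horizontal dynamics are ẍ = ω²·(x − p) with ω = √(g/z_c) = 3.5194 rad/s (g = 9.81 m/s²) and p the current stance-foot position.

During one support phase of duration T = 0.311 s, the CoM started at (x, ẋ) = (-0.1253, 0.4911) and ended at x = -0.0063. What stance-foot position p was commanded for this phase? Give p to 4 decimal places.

ωT = 3.5194·0.311 = 1.094533; cosh(ωT) = 1.661242, sinh(ωT) = 1.326546
x(T) = p + (x₀−p)·cosh(ωT) + (ẋ₀/ω)·sinh(ωT) ⇒ p·(1 − cosh) = x(T) − x₀·cosh − (ẋ₀/ω)·sinh
numerator   = -0.0063 − (-0.1253)·1.661242 − (0.4911/3.5194)·1.326546 = 0.016746
denominator = 1 − 1.661242 = -0.661242
p = 0.016746 / -0.661242 = -0.0253

p = -0.0253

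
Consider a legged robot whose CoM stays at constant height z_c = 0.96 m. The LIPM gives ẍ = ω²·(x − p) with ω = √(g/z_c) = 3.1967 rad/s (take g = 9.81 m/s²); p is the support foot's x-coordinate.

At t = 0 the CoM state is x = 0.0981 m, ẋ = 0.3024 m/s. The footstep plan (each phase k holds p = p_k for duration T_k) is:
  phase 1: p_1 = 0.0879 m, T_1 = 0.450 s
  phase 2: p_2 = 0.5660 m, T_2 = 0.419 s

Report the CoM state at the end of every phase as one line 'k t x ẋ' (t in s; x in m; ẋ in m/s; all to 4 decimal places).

phase 1: p=0.0879, T=0.450, ωT=1.438515, cosh=2.225856, sinh=1.988576; start (x,ẋ)=(0.098100, 0.302400) → end (x,ẋ)=(0.298718, 0.737939)
phase 2: p=0.5660, T=0.419, ωT=1.339417, cosh=2.039409, sinh=1.777410; start (x,ẋ)=(0.298718, 0.737939) → end (x,ẋ)=(0.431208, -0.013695)

1 0.4500 0.2987 0.7379
2 0.8690 0.4312 -0.0137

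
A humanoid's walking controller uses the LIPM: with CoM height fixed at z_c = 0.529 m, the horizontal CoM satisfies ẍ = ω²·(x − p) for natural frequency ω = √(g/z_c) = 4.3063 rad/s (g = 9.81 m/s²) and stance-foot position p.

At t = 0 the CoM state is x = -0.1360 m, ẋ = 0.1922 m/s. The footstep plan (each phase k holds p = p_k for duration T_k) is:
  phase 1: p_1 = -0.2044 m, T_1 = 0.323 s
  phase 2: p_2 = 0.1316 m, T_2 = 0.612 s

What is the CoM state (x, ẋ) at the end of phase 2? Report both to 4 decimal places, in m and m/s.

x = 0.9444, ẋ = 3.6021

phase 1: p=-0.2044, T=0.323, ωT=1.390935, cosh=2.133724, sinh=1.884881; start (x,ẋ)=(-0.136000, 0.192200) → end (x,ẋ)=(0.025673, 0.965295)
phase 2: p=0.1316, T=0.612, ωT=2.635456, cosh=7.010676, sinh=6.938990; start (x,ẋ)=(0.025673, 0.965295) → end (x,ẋ)=(0.944418, 3.602137)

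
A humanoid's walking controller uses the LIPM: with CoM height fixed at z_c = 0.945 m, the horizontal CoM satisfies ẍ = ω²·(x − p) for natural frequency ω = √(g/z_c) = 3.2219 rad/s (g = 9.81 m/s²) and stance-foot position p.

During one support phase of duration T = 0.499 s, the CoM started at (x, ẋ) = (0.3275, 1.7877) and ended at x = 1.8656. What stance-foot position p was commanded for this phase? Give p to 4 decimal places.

ωT = 3.2219·0.499 = 1.607728; cosh(ωT) = 2.595900, sinh(ωT) = 2.395558
x(T) = p + (x₀−p)·cosh(ωT) + (ẋ₀/ω)·sinh(ωT) ⇒ p·(1 − cosh) = x(T) − x₀·cosh − (ẋ₀/ω)·sinh
numerator   = 1.8656 − (0.3275)·2.595900 − (1.7877/3.2219)·2.395558 = -0.313754
denominator = 1 − 2.595900 = -1.595900
p = -0.313754 / -1.595900 = 0.1966

p = 0.1966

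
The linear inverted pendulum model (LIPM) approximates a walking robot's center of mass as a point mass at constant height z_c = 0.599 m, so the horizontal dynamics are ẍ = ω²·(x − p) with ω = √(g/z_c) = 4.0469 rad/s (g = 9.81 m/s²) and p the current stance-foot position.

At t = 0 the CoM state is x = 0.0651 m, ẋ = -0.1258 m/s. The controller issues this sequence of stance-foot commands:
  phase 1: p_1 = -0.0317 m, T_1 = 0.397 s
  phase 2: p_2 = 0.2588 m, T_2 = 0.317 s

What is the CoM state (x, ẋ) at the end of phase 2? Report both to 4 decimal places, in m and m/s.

phase 1: p=-0.0317, T=0.397, ωT=1.606619, cosh=2.593246, sinh=2.392681; start (x,ẋ)=(0.065100, -0.125800) → end (x,ẋ)=(0.144948, 0.611078)
phase 2: p=0.2588, T=0.317, ωT=1.282867, cosh=1.942104, sinh=1.664863; start (x,ẋ)=(0.144948, 0.611078) → end (x,ẋ)=(0.289081, 0.419699)

x = 0.2891, ẋ = 0.4197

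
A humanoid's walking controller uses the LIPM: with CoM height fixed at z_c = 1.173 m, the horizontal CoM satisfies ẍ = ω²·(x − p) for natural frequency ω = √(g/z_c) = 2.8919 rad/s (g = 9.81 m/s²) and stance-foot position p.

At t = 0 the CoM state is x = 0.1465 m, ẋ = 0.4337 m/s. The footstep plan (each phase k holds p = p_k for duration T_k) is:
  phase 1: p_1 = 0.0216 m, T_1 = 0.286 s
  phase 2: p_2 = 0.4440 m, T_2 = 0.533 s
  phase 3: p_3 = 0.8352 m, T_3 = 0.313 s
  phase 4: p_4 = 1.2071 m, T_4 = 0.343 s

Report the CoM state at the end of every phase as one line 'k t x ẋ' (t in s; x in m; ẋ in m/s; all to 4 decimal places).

phase 1: p=0.0216, T=0.286, ωT=0.827083, cosh=1.361981, sinh=0.924658; start (x,ẋ)=(0.146500, 0.433700) → end (x,ẋ)=(0.330383, 0.924676)
phase 2: p=0.4440, T=0.533, ωT=1.541383, cosh=2.442565, sinh=2.228480; start (x,ẋ)=(0.330383, 0.924676) → end (x,ẋ)=(0.879033, 1.526373)
phase 3: p=0.8352, T=0.313, ωT=0.905165, cosh=1.438407, sinh=1.033932; start (x,ẋ)=(0.879033, 1.526373) → end (x,ẋ)=(1.443969, 2.326608)
phase 4: p=1.2071, T=0.343, ωT=0.991922, cosh=1.533637, sinh=1.162774; start (x,ẋ)=(1.443969, 2.326608) → end (x,ẋ)=(2.505853, 4.364674)

1 0.2860 0.3304 0.9247
2 0.8190 0.8790 1.5264
3 1.1320 1.4440 2.3266
4 1.4750 2.5059 4.3647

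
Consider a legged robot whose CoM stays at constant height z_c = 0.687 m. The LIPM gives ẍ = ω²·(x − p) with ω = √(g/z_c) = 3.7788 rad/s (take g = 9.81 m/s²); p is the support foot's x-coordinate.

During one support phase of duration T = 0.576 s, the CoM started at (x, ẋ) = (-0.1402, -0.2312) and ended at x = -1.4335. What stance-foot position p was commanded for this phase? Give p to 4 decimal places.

p = 0.1562

ωT = 3.7788·0.576 = 2.176589; cosh(ωT) = 4.464804, sinh(ωT) = 4.351377
x(T) = p + (x₀−p)·cosh(ωT) + (ẋ₀/ω)·sinh(ωT) ⇒ p·(1 − cosh) = x(T) − x₀·cosh − (ẋ₀/ω)·sinh
numerator   = -1.4335 − (-0.1402)·4.464804 − (-0.2312/3.7788)·4.351377 = -0.541302
denominator = 1 − 4.464804 = -3.464804
p = -0.541302 / -3.464804 = 0.1562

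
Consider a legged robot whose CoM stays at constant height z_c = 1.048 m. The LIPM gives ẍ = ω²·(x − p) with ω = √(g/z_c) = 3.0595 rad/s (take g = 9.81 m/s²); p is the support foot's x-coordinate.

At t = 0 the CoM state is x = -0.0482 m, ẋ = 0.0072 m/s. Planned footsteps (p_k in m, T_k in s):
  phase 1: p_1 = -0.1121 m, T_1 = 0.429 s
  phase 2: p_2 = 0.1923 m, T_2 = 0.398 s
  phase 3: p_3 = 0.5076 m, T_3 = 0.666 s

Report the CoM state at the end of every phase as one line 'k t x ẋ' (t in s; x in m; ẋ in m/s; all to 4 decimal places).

phase 1: p=-0.1121, T=0.429, ωT=1.312526, cosh=1.992342, sinh=1.723203; start (x,ẋ)=(-0.048200, 0.007200) → end (x,ẋ)=(0.019266, 0.351235)
phase 2: p=0.1923, T=0.398, ωT=1.217681, cosh=1.837629, sinh=1.541713; start (x,ẋ)=(0.019266, 0.351235) → end (x,ẋ)=(0.051318, -0.170741)
phase 3: p=0.5076, T=0.666, ωT=2.037627, cosh=3.901359, sinh=3.771022; start (x,ẋ)=(0.051318, -0.170741) → end (x,ẋ)=(-1.482967, -5.930443)

1 0.4290 0.0193 0.3512
2 0.8270 0.0513 -0.1707
3 1.4930 -1.4830 -5.9304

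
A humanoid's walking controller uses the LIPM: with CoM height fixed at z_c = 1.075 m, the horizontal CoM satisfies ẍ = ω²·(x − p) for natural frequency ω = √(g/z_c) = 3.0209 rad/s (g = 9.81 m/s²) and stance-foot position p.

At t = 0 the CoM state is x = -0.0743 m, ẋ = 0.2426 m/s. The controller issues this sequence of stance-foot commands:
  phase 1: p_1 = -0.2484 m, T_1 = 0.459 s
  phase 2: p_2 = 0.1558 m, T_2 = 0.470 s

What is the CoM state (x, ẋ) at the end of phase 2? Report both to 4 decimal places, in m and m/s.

x = 1.3791, ẋ = 3.9735

phase 1: p=-0.2484, T=0.459, ωT=1.386593, cosh=2.125560, sinh=1.875635; start (x,ẋ)=(-0.074300, 0.242600) → end (x,ẋ)=(0.272287, 1.502130)
phase 2: p=0.1558, T=0.470, ωT=1.419823, cosh=2.189073, sinh=1.947316; start (x,ẋ)=(0.272287, 1.502130) → end (x,ẋ)=(1.379093, 3.973523)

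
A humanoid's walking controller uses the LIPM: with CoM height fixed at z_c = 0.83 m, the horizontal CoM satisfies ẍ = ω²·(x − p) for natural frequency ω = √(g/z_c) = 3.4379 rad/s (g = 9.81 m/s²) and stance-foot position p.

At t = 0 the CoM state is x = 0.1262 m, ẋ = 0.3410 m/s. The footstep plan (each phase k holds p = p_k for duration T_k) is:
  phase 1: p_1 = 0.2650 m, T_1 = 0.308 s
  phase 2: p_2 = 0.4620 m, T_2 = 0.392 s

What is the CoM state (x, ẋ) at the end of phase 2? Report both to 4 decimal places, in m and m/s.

x = -0.1731, ẋ = -1.9338

phase 1: p=0.2650, T=0.308, ωT=1.058873, cosh=1.614983, sinh=1.268137; start (x,ẋ)=(0.126200, 0.341000) → end (x,ẋ)=(0.166625, -0.054421)
phase 2: p=0.4620, T=0.392, ωT=1.347657, cosh=2.054123, sinh=1.794274; start (x,ẋ)=(0.166625, -0.054421) → end (x,ẋ)=(-0.173140, -1.933820)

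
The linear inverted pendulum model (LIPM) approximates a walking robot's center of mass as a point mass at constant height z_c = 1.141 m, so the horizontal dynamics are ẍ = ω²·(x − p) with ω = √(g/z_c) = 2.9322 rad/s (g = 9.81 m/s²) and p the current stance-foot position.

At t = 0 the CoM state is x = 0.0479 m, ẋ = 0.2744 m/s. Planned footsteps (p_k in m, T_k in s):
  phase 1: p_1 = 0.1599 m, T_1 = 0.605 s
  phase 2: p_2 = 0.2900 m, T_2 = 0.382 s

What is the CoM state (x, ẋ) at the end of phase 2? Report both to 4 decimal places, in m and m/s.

x = -0.1027, ẋ = -0.9936

phase 1: p=0.1599, T=0.605, ωT=1.773981, cosh=3.031964, sinh=2.862308; start (x,ẋ)=(0.047900, 0.274400) → end (x,ẋ)=(0.088179, -0.108029)
phase 2: p=0.2900, T=0.382, ωT=1.120100, cosh=1.695704, sinh=1.369457; start (x,ẋ)=(0.088179, -0.108029) → end (x,ẋ)=(-0.102682, -0.993601)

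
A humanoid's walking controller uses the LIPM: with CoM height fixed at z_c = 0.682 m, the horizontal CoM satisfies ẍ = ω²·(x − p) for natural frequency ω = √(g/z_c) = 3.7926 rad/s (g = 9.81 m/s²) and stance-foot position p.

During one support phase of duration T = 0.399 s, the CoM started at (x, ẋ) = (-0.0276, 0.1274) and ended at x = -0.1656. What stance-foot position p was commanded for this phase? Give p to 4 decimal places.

p = 0.1249

ωT = 3.7926·0.399 = 1.513247; cosh(ωT) = 2.380824, sinh(ωT) = 2.160631
x(T) = p + (x₀−p)·cosh(ωT) + (ẋ₀/ω)·sinh(ωT) ⇒ p·(1 − cosh) = x(T) − x₀·cosh − (ẋ₀/ω)·sinh
numerator   = -0.1656 − (-0.0276)·2.380824 − (0.1274/3.7926)·2.160631 = -0.172469
denominator = 1 − 2.380824 = -1.380824
p = -0.172469 / -1.380824 = 0.1249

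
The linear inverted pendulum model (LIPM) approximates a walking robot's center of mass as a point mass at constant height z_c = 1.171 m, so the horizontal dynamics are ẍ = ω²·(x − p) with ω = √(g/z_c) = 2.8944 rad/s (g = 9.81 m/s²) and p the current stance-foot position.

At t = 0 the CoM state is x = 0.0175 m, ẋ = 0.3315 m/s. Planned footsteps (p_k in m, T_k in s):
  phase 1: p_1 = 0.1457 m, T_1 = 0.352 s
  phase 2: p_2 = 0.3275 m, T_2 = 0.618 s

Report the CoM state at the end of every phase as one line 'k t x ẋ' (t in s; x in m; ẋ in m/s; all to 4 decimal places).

phase 1: p=0.1457, T=0.352, ωT=1.018829, cosh=1.565483, sinh=1.204466; start (x,ẋ)=(0.017500, 0.331500) → end (x,ẋ)=(0.082954, 0.072026)
phase 2: p=0.3275, T=0.618, ωT=1.788739, cosh=3.074538, sinh=2.907367; start (x,ẋ)=(0.082954, 0.072026) → end (x,ẋ)=(-0.352016, -1.836425)

1 0.3520 0.0830 0.0720
2 0.9700 -0.3520 -1.8364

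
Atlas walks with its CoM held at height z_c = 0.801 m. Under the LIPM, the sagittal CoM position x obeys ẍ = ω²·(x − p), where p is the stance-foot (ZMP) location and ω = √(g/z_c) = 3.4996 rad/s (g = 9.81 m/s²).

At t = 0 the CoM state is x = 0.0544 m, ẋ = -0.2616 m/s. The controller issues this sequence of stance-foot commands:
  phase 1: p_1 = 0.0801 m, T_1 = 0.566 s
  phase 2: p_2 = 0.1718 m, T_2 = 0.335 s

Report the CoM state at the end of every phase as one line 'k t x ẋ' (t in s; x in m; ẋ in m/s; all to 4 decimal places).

phase 1: p=0.0801, T=0.566, ωT=1.980774, cosh=3.693155, sinh=3.555193; start (x,ẋ)=(0.054400, -0.261600) → end (x,ẋ)=(-0.280570, -1.285882)
phase 2: p=0.1718, T=0.335, ωT=1.172366, cosh=1.769629, sinh=1.459996; start (x,ẋ)=(-0.280570, -1.285882) → end (x,ẋ)=(-1.165183, -4.586874)

1 0.5660 -0.2806 -1.2859
2 0.9010 -1.1652 -4.5869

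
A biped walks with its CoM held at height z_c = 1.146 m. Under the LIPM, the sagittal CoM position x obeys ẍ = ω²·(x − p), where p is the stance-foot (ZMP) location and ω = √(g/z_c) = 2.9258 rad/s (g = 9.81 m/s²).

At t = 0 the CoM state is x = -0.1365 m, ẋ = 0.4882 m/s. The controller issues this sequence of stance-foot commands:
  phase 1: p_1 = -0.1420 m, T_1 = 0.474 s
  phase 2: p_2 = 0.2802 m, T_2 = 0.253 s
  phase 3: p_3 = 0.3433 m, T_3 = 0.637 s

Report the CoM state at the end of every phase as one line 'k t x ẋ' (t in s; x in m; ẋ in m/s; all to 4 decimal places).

1 0.4740 0.1827 1.0681
2 0.7270 0.4504 1.1435
3 1.3640 1.9265 4.7610

phase 1: p=-0.1420, T=0.474, ωT=1.386829, cosh=2.126003, sinh=1.876137; start (x,ẋ)=(-0.136500, 0.488200) → end (x,ẋ)=(0.182746, 1.068105)
phase 2: p=0.2802, T=0.253, ωT=0.740227, cosh=1.286709, sinh=0.809703; start (x,ẋ)=(0.182746, 1.068105) → end (x,ẋ)=(0.450399, 1.143469)
phase 3: p=0.3433, T=0.637, ωT=1.863735, cosh=3.301432, sinh=3.146340; start (x,ẋ)=(0.450399, 1.143469) → end (x,ẋ)=(1.926540, 4.760988)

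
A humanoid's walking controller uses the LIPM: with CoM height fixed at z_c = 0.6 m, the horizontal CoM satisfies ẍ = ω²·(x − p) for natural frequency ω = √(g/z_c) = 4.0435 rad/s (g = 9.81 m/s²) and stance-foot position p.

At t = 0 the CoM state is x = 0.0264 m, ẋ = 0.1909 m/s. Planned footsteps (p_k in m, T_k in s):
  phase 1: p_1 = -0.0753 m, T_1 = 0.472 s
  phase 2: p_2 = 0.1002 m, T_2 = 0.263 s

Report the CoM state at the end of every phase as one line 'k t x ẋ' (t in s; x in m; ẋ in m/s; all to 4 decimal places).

phase 1: p=-0.0753, T=0.472, ωT=1.908532, cosh=3.445740, sinh=3.297442; start (x,ẋ)=(0.026400, 0.190900) → end (x,ẋ)=(0.430809, 2.013779)
phase 2: p=0.1002, T=0.263, ωT=1.063441, cosh=1.620792, sinh=1.275526; start (x,ẋ)=(0.430809, 2.013779) → end (x,ẋ)=(1.271298, 4.969065)

1 0.4720 0.4308 2.0138
2 0.7350 1.2713 4.9691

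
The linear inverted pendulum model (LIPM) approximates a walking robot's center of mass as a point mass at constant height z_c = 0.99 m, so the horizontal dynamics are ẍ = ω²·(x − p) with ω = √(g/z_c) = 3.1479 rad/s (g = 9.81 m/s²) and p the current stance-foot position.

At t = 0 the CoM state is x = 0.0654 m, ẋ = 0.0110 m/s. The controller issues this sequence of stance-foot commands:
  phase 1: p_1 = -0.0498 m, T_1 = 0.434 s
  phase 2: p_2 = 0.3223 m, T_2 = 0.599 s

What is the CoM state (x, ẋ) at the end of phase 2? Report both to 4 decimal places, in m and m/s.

x = 0.6034, ẋ = 1.0491

phase 1: p=-0.0498, T=0.434, ωT=1.366189, cosh=2.087729, sinh=1.832651; start (x,ẋ)=(0.065400, 0.011000) → end (x,ẋ)=(0.197110, 0.687554)
phase 2: p=0.3223, T=0.599, ωT=1.885592, cosh=3.370997, sinh=3.219258; start (x,ẋ)=(0.197110, 0.687554) → end (x,ẋ)=(0.603426, 1.049084)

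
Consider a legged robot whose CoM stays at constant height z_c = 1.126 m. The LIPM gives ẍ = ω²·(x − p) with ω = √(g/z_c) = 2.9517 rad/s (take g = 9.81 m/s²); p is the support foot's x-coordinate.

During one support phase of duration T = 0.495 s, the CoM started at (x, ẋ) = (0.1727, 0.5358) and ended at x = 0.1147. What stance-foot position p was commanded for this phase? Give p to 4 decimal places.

ωT = 2.9517·0.495 = 1.461091; cosh(ωT) = 2.271322, sinh(ωT) = 2.039340
x(T) = p + (x₀−p)·cosh(ωT) + (ẋ₀/ω)·sinh(ωT) ⇒ p·(1 − cosh) = x(T) − x₀·cosh − (ẋ₀/ω)·sinh
numerator   = 0.1147 − (0.1727)·2.271322 − (0.5358/2.9517)·2.039340 = -0.647743
denominator = 1 − 2.271322 = -1.271322
p = -0.647743 / -1.271322 = 0.5095

p = 0.5095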